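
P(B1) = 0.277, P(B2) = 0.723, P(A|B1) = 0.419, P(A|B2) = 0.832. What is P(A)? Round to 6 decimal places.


P(A) = P(A|B1)*P(B1) + P(A|B2)*P(B2)
P(A|B1)*P(B1) = 0.419 * 0.277 = 0.116063
P(A|B2)*P(B2) = 0.832 * 0.723 = 0.601536
P(A) = 0.116063 + 0.601536 = 0.717599

0.717599


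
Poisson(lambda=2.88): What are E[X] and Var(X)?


E[X] = Var(X) = lambda = 2.88

2.88, 2.88


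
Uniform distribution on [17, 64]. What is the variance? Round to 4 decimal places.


Var = (b-a)^2 / 12
(b-a)^2 = (64 - 17)^2 = 2209
Var = 2209/12 ≈ 184.083333

184.0833


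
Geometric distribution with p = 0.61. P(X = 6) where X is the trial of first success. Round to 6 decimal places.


P = (1-p)^(k-1) * p
(1-p)^(k-1) = 0.39^5 ≈ 0.009022420
P = 0.009022420 * 0.61 ≈ 0.005503676

0.005504


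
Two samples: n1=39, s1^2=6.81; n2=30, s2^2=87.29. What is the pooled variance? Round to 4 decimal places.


sp^2 = ((n1-1)*s1^2 + (n2-1)*s2^2)/(n1+n2-2)
(n1-1)*s1^2 = 38 * 6.81 = 258.78
(n2-1)*s2^2 = 29 * 87.29 = 2531.41
numerator = 258.78 + 2531.41 = 2790.19
n1+n2-2 = 67
sp^2 = 2790.19 / 67 = 279019/6700 ≈ 41.644627

41.6446


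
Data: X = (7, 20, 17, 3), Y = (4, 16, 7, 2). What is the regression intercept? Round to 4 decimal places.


a = ybar - b*xbar, where b = sum((xi-xbar)(yi-ybar)) / sum((xi-xbar)^2)
n = 4, xbar = 47/4 = 11.75, ybar = 29/4 = 7.25
Sxy = sum((xi-xbar)(yi-ybar)) = 132.25
Sxx = sum((xi-xbar)^2) = 194.75
b = Sxy / Sxx = 529/779 ≈ 0.679076
a = 7.25 - 0.679076 * 11.75 = -568/779 ≈ -0.729140

-0.7291


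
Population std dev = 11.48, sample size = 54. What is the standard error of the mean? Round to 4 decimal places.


SE = sigma / sqrt(n)
sqrt(54) ≈ 7.348469
SE = 11.48 / 7.348469 ≈ 1.562230

1.5622


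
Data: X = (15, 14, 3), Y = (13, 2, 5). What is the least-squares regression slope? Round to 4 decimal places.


b = sum((xi-xbar)(yi-ybar)) / sum((xi-xbar)^2)
n = 3, xbar = 32/3 ≈ 10.666667, ybar = 20/3 ≈ 6.666667
Sxy = sum((xi-xbar)(yi-ybar)) = 74/3 ≈ 24.666667
Sxx = sum((xi-xbar)^2) = 266/3 ≈ 88.666667
b = Sxy / Sxx = 37/133 ≈ 0.278195

0.2782


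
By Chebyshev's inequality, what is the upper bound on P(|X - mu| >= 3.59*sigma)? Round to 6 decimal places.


P <= 1/k^2
k^2 = 3.59^2 = 12.8881
1/k^2 = 1 / 12.8881 ≈ 0.07759096

0.077591


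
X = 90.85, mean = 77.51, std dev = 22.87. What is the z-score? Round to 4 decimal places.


z = (X - mu) / sigma
X - mu = 90.85 - 77.51 = 13.34
z = 13.34 / 22.87 = 1334/2287 ≈ 0.583297

0.5833


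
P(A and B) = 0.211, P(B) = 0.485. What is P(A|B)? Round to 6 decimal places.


P(A|B) = P(A and B) / P(B) = 0.211 / 0.485 = 211/485 ≈ 0.43505155

0.435052


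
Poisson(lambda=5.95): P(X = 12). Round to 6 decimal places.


P = e^(-lam) * lam^k / k!
e^(-5.95) ≈ 0.002605841
lam^k = 5.95^12 ≈ 1968809012.496650
k! = 12! = 479001600
P = 0.002605841 * 1968809012.496650 / 479001600 ≈ 0.010711

0.010711


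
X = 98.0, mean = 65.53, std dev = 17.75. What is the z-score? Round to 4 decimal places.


z = (X - mu) / sigma
X - mu = 98.0 - 65.53 = 32.47
z = 32.47 / 17.75 = 3247/1775 ≈ 1.829296

1.8293


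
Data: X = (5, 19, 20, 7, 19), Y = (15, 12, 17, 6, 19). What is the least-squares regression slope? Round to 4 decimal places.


b = sum((xi-xbar)(yi-ybar)) / sum((xi-xbar)^2)
n = 5, xbar = 70/5 = 14, ybar = 69/5 = 13.8
Sxy = sum((xi-xbar)(yi-ybar)) = 80
Sxx = sum((xi-xbar)^2) = 216
b = Sxy / Sxx = 10/27 ≈ 0.370370

0.3704


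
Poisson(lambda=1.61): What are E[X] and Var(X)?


E[X] = Var(X) = lambda = 1.61

1.61, 1.61


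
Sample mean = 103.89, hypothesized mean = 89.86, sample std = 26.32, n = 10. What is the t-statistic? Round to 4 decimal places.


t = (xbar - mu0) / (s/sqrt(n))
xbar - mu0 = 103.89 - 89.86 = 14.03
sqrt(10) ≈ 3.16227766
s/sqrt(n) = 26.32 / 3.16227766 ≈ 8.32311480
t = 14.03 / 8.32311480 ≈ 1.685667

1.6857


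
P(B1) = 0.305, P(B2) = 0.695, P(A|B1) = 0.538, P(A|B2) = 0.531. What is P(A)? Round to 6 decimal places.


P(A) = P(A|B1)*P(B1) + P(A|B2)*P(B2)
P(A|B1)*P(B1) = 0.538 * 0.305 = 0.16409
P(A|B2)*P(B2) = 0.531 * 0.695 = 0.369045
P(A) = 0.16409 + 0.369045 = 0.533135

0.533135


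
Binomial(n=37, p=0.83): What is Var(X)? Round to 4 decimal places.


Var = n*p*(1-p) = 37 * 0.83 * 0.17 = 5.2207

5.2207


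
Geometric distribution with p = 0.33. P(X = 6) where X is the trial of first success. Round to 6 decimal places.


P = (1-p)^(k-1) * p
(1-p)^(k-1) = 0.67^5 ≈ 0.1350125
P = 0.1350125 * 0.33 ≈ 0.04455413

0.044554


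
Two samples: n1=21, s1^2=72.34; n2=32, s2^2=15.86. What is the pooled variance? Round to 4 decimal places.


sp^2 = ((n1-1)*s1^2 + (n2-1)*s2^2)/(n1+n2-2)
(n1-1)*s1^2 = 20 * 72.34 = 1446.8
(n2-1)*s2^2 = 31 * 15.86 = 491.66
numerator = 1446.8 + 491.66 = 1938.46
n1+n2-2 = 51
sp^2 = 1938.46 / 51 = 96923/2550 ≈ 38.009020

38.0090


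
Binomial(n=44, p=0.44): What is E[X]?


E[X] = n*p = 44 * 0.44 = 19.36

19.36


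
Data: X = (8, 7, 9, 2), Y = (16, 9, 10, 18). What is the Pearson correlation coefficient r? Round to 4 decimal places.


r = sum((xi-xbar)(yi-ybar)) / sqrt(sum((xi-xbar)^2) * sum((yi-ybar)^2))
n = 4, xbar = 26/4 = 6.5, ybar = 53/4 = 13.25
Sxy = sum((xi-xbar)(yi-ybar)) = -27.5
Sxx = sum((xi-xbar)^2) = 29
Syy = sum((yi-ybar)^2) = 58.75
sqrt(Sxx*Syy) ≈ 41.276507
r = Sxy / sqrt(Sxx*Syy) = -27.5 / 41.276507 ≈ -0.666239

-0.6662


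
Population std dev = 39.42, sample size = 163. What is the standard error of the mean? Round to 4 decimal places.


SE = sigma / sqrt(n)
sqrt(163) ≈ 12.767145
SE = 39.42 / 12.767145 ≈ 3.087613

3.0876


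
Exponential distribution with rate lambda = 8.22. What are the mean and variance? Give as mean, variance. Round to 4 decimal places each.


mean = 1/lam, var = 1/lam^2
mean = 1 / 8.22 = 50/411 ≈ 0.121655
lam^2 = 8.22^2 = 67.5684
var = 1 / 67.5684 ≈ 0.014800

0.1217, 0.0148


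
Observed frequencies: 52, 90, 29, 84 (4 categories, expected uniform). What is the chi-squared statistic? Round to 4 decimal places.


chi2 = sum((O-E)^2/E), E = total/4
total = 255, E = 255/4 = 63.75
(52 - 63.75)^2 / 63.75 = 138.0625 / 63.75 = 2209/1020 ≈ 2.165686
(90 - 63.75)^2 / 63.75 = 689.0625 / 63.75 = 735/68 ≈ 10.808824
(29 - 63.75)^2 / 63.75 = 1207.5625 / 63.75 = 19321/1020 ≈ 18.942157
(84 - 63.75)^2 / 63.75 = 410.0625 / 63.75 = 2187/340 ≈ 6.432353
chi2 = 9779/255 ≈ 38.349020

38.3490


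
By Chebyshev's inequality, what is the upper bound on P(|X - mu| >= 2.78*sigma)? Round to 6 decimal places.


P <= 1/k^2
k^2 = 2.78^2 = 7.7284
1/k^2 = 1 / 7.7284 ≈ 0.12939289

0.129393


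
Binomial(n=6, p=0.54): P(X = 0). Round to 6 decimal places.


P = C(n,k) * p^k * (1-p)^(n-k)
C(6,0) = 1
p^k = 0.54^0 = 1
(1-p)^(n-k) = 0.46^6 ≈ 0.009474297
P = 1 * 1 * 0.009474297 ≈ 0.009474

0.009474


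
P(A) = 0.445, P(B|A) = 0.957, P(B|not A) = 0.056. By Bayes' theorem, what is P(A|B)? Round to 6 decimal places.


P(A|B) = P(B|A)*P(A) / P(B), P(B) = P(B|A)*P(A) + P(B|not A)*P(not A)
P(B|A)*P(A) = 0.957 * 0.445 = 0.425865
P(B|not A)*P(not A) = 0.056 * 0.555 = 0.03108
P(B) = 0.425865 + 0.03108 = 0.456945
P(A|B) = 0.425865 / 0.456945 ≈ 0.93198306

0.931983


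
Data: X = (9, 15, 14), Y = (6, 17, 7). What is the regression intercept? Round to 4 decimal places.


a = ybar - b*xbar, where b = sum((xi-xbar)(yi-ybar)) / sum((xi-xbar)^2)
n = 3, xbar = 38/3 ≈ 12.666667, ybar = 30/3 = 10
Sxy = sum((xi-xbar)(yi-ybar)) = 27
Sxx = sum((xi-xbar)^2) = 62/3 ≈ 20.666667
b = Sxy / Sxx = 81/62 ≈ 1.306452
a = 10 - 1.306452 * 12.666667 = -203/31 ≈ -6.548387

-6.5484


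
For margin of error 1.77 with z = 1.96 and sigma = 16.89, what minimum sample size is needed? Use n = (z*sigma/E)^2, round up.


z*sigma/E = 1.96 * 16.89 / 1.77 = 27587/1475 ≈ 18.703051
(z*sigma/E)^2 ≈ 349.804111
round up: n = 350

350


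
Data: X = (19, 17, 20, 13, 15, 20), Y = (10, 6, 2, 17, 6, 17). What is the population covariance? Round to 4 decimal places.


Cov = (1/n)*sum((xi-xbar)(yi-ybar))
n = 6, xbar = 104/6 = 52/3 ≈ 17.333333, ybar = 58/6 = 29/3 ≈ 9.666667
sum((xi-xbar)(yi-ybar)) = -67/3 ≈ -22.333333
Cov = -22.333333 / 6 = -67/18 ≈ -3.722222

-3.7222


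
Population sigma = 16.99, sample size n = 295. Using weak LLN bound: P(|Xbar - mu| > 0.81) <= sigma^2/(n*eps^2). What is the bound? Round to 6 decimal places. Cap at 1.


bound = min(1, sigma^2/(n*eps^2))
sigma^2 = 16.99^2 = 288.6601
n*eps^2 = 295 * 0.81^2 = 295 * 0.6561 = 193.5495
sigma^2/(n*eps^2) = 288.6601 / 193.5495 ≈ 1.49140194
this exceeds 1, so the bound is capped at 1

1.000000


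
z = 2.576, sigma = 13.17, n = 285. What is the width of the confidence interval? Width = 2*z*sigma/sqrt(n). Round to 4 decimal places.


width = 2*z*sigma/sqrt(n)
2*z*sigma = 2 * 2.576 * 13.17 = 67.85184
sqrt(285) ≈ 16.881943
width = 67.85184 / 16.881943 ≈ 4.019196

4.0192


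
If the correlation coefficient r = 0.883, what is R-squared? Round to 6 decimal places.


R^2 = r^2 = (0.883)^2 = 0.779689

0.779689


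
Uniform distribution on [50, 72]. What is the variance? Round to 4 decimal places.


Var = (b-a)^2 / 12
(b-a)^2 = (72 - 50)^2 = 484
Var = 484/12 ≈ 40.333333

40.3333


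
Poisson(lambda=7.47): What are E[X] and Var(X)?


E[X] = Var(X) = lambda = 7.47

7.47, 7.47


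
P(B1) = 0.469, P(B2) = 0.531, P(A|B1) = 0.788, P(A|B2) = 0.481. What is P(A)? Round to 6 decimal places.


P(A) = P(A|B1)*P(B1) + P(A|B2)*P(B2)
P(A|B1)*P(B1) = 0.788 * 0.469 = 0.369572
P(A|B2)*P(B2) = 0.481 * 0.531 = 0.255411
P(A) = 0.369572 + 0.255411 = 0.624983

0.624983


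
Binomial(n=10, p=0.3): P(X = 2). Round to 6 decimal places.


P = C(n,k) * p^k * (1-p)^(n-k)
C(10,2) = 45
p^k = 0.3^2 = 0.09
(1-p)^(n-k) = 0.7^8 = 0.05764801
P = 45 * 0.09 * 0.05764801 ≈ 0.233474

0.233474


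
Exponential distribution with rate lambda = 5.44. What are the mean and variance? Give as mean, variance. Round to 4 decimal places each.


mean = 1/lam, var = 1/lam^2
mean = 1 / 5.44 = 25/136 ≈ 0.183824
lam^2 = 5.44^2 = 29.5936
var = 1 / 29.5936 ≈ 0.033791

0.1838, 0.0338


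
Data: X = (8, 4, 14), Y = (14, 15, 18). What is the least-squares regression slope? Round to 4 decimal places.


b = sum((xi-xbar)(yi-ybar)) / sum((xi-xbar)^2)
n = 3, xbar = 26/3 ≈ 8.666667, ybar = 47/3 ≈ 15.666667
Sxy = sum((xi-xbar)(yi-ybar)) = 50/3 ≈ 16.666667
Sxx = sum((xi-xbar)^2) = 152/3 ≈ 50.666667
b = Sxy / Sxx = 25/76 ≈ 0.328947

0.3289


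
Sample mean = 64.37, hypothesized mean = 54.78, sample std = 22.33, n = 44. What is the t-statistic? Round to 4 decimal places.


t = (xbar - mu0) / (s/sqrt(n))
xbar - mu0 = 64.37 - 54.78 = 9.59
sqrt(44) ≈ 6.63324958
s/sqrt(n) = 22.33 / 6.63324958 ≈ 3.36637416
t = 9.59 / 3.36637416 ≈ 2.848762

2.8488


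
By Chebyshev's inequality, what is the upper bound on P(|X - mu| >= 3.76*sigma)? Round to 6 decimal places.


P <= 1/k^2
k^2 = 3.76^2 = 14.1376
1/k^2 = 1 / 14.1376 = 625/8836 ≈ 0.07073336

0.070733


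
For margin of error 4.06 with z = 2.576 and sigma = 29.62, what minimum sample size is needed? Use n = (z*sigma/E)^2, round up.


z*sigma/E = 2.576 * 29.62 / 4.06 = 68126/3625 ≈ 18.793379
(z*sigma/E)^2 ≈ 353.191106
round up: n = 354

354


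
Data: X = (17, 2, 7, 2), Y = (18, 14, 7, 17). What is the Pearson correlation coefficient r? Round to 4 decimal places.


r = sum((xi-xbar)(yi-ybar)) / sqrt(sum((xi-xbar)^2) * sum((yi-ybar)^2))
n = 4, xbar = 28/4 = 7, ybar = 56/4 = 14
Sxy = sum((xi-xbar)(yi-ybar)) = 25
Sxx = sum((xi-xbar)^2) = 150
Syy = sum((yi-ybar)^2) = 74
sqrt(Sxx*Syy) ≈ 105.356538
r = Sxy / sqrt(Sxx*Syy) = 25 / 105.356538 ≈ 0.237289

0.2373


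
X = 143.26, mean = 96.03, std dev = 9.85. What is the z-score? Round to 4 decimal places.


z = (X - mu) / sigma
X - mu = 143.26 - 96.03 = 47.23
z = 47.23 / 9.85 = 4723/985 ≈ 4.794924

4.7949


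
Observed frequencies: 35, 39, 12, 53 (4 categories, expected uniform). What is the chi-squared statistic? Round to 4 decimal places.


chi2 = sum((O-E)^2/E), E = total/4
total = 139, E = 139/4 = 34.75
(35 - 34.75)^2 / 34.75 = 0.0625 / 34.75 = 1/556 ≈ 0.001799
(39 - 34.75)^2 / 34.75 = 18.0625 / 34.75 = 289/556 ≈ 0.519784
(12 - 34.75)^2 / 34.75 = 517.5625 / 34.75 = 8281/556 ≈ 14.893885
(53 - 34.75)^2 / 34.75 = 333.0625 / 34.75 = 5329/556 ≈ 9.584532
chi2 = 25

25.0000


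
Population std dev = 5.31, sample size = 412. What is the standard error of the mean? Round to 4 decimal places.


SE = sigma / sqrt(n)
sqrt(412) ≈ 20.297783
SE = 5.31 / 20.297783 ≈ 0.261605

0.2616


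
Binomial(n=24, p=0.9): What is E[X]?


E[X] = n*p = 24 * 0.9 = 21.6

21.6


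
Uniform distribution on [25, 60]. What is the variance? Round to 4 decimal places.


Var = (b-a)^2 / 12
(b-a)^2 = (60 - 25)^2 = 1225
Var = 1225/12 ≈ 102.083333

102.0833


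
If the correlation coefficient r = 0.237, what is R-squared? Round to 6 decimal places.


R^2 = r^2 = (0.237)^2 = 0.056169

0.056169


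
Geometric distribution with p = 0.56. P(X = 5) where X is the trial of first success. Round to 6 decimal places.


P = (1-p)^(k-1) * p
(1-p)^(k-1) = 0.44^4 = 0.03748096
P = 0.03748096 * 0.56 ≈ 0.02098934

0.020989


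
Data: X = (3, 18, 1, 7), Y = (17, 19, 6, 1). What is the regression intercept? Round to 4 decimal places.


a = ybar - b*xbar, where b = sum((xi-xbar)(yi-ybar)) / sum((xi-xbar)^2)
n = 4, xbar = 29/4 = 7.25, ybar = 43/4 = 10.75
Sxy = sum((xi-xbar)(yi-ybar)) = 94.25
Sxx = sum((xi-xbar)^2) = 172.75
b = Sxy / Sxx = 377/691 ≈ 0.545586
a = 10.75 - 0.545586 * 7.25 = 4695/691 ≈ 6.794501

6.7945


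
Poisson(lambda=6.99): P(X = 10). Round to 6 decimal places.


P = e^(-lam) * lam^k / k!
e^(-6.99) ≈ 0.0009210465
lam^k = 6.99^10 ≈ 278465731.325980
k! = 10! = 3628800
P = 0.0009210465 * 278465731.325980 / 3628800 ≈ 0.070679

0.070679


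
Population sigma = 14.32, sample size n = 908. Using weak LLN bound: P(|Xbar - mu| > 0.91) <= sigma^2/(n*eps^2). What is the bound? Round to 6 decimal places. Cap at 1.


bound = min(1, sigma^2/(n*eps^2))
sigma^2 = 14.32^2 = 205.0624
n*eps^2 = 908 * 0.91^2 = 908 * 0.8281 = 751.9148
sigma^2/(n*eps^2) = 205.0624 / 751.9148 ≈ 0.27272026

0.272720


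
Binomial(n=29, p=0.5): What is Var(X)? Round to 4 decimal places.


Var = n*p*(1-p) = 29 * 0.5 * 0.5 = 7.25

7.2500


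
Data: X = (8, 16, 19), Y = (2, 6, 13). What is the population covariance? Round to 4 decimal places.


Cov = (1/n)*sum((xi-xbar)(yi-ybar))
n = 3, xbar = 43/3 ≈ 14.333333, ybar = 21/3 = 7
sum((xi-xbar)(yi-ybar)) = 58
Cov = 58 / 3 = 58/3 ≈ 19.333333

19.3333


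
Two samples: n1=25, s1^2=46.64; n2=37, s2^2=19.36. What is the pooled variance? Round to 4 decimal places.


sp^2 = ((n1-1)*s1^2 + (n2-1)*s2^2)/(n1+n2-2)
(n1-1)*s1^2 = 24 * 46.64 = 1119.36
(n2-1)*s2^2 = 36 * 19.36 = 696.96
numerator = 1119.36 + 696.96 = 1816.32
n1+n2-2 = 60
sp^2 = 1816.32 / 60 = 30.272

30.2720


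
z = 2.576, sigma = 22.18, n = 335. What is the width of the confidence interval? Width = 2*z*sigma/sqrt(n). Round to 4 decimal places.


width = 2*z*sigma/sqrt(n)
2*z*sigma = 2 * 2.576 * 22.18 = 114.27136
sqrt(335) ≈ 18.303005
width = 114.27136 / 18.303005 ≈ 6.243311

6.2433


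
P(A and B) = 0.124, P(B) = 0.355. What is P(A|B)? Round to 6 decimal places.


P(A|B) = P(A and B) / P(B) = 0.124 / 0.355 = 124/355 ≈ 0.34929577

0.349296


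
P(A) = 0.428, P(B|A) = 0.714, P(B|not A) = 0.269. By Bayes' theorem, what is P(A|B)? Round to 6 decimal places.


P(A|B) = P(B|A)*P(A) / P(B), P(B) = P(B|A)*P(A) + P(B|not A)*P(not A)
P(B|A)*P(A) = 0.714 * 0.428 = 0.305592
P(B|not A)*P(not A) = 0.269 * 0.572 = 0.153868
P(B) = 0.305592 + 0.153868 = 0.45946
P(A|B) = 0.305592 / 0.45946 ≈ 0.66511122

0.665111


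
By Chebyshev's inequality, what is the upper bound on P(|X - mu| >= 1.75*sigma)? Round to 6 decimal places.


P <= 1/k^2
k^2 = 1.75^2 = 3.0625
1/k^2 = 1 / 3.0625 = 16/49 ≈ 0.32653061

0.326531


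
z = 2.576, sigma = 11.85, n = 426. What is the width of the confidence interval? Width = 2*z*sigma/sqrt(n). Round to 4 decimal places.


width = 2*z*sigma/sqrt(n)
2*z*sigma = 2 * 2.576 * 11.85 = 61.0512
sqrt(426) ≈ 20.639767
width = 61.0512 / 20.639767 ≈ 2.957940

2.9579


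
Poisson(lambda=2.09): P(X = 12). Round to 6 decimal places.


P = e^(-lam) * lam^k / k!
e^(-2.09) ≈ 0.1236871
lam^k = 2.09^12 ≈ 6946.330349
k! = 12! = 479001600
P = 0.1236871 * 6946.330349 / 479001600 ≈ 0.000002

0.000002


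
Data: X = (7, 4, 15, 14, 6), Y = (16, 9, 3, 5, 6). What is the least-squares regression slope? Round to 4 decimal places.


b = sum((xi-xbar)(yi-ybar)) / sum((xi-xbar)^2)
n = 5, xbar = 46/5 = 9.2, ybar = 39/5 = 7.8
Sxy = sum((xi-xbar)(yi-ybar)) = -59.8
Sxx = sum((xi-xbar)^2) = 98.8
b = Sxy / Sxx = -23/38 ≈ -0.605263

-0.6053


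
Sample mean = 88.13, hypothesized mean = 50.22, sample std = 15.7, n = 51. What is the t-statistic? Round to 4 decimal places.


t = (xbar - mu0) / (s/sqrt(n))
xbar - mu0 = 88.13 - 50.22 = 37.91
sqrt(51) ≈ 7.14142843
s/sqrt(n) = 15.7 / 7.14142843 ≈ 2.19843973
t = 37.91 / 2.19843973 ≈ 17.244048

17.2440


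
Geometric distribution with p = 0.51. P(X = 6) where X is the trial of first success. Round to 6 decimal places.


P = (1-p)^(k-1) * p
(1-p)^(k-1) = 0.49^5 ≈ 0.02824752
P = 0.02824752 * 0.51 ≈ 0.01440624

0.014406


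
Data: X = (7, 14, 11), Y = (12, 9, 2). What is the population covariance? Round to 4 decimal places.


Cov = (1/n)*sum((xi-xbar)(yi-ybar))
n = 3, xbar = 32/3 ≈ 10.666667, ybar = 23/3 ≈ 7.666667
sum((xi-xbar)(yi-ybar)) = -40/3 ≈ -13.333333
Cov = -13.333333 / 3 = -40/9 ≈ -4.444444

-4.4444


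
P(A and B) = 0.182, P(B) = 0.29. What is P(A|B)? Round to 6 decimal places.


P(A|B) = P(A and B) / P(B) = 0.182 / 0.29 = 91/145 ≈ 0.62758621

0.627586


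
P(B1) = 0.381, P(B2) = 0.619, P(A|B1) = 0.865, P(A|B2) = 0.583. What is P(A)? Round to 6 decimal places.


P(A) = P(A|B1)*P(B1) + P(A|B2)*P(B2)
P(A|B1)*P(B1) = 0.865 * 0.381 = 0.329565
P(A|B2)*P(B2) = 0.583 * 0.619 = 0.360877
P(A) = 0.329565 + 0.360877 = 0.690442

0.690442


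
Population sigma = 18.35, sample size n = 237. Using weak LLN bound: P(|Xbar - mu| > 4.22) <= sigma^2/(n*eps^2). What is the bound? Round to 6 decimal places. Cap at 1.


bound = min(1, sigma^2/(n*eps^2))
sigma^2 = 18.35^2 = 336.7225
n*eps^2 = 237 * 4.22^2 = 237 * 17.8084 = 4220.5908
sigma^2/(n*eps^2) = 336.7225 / 4220.5908 ≈ 0.07978089

0.079781


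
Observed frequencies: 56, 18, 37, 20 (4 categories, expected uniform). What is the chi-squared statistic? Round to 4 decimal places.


chi2 = sum((O-E)^2/E), E = total/4
total = 131, E = 131/4 = 32.75
(56 - 32.75)^2 / 32.75 = 540.5625 / 32.75 = 8649/524 ≈ 16.505725
(18 - 32.75)^2 / 32.75 = 217.5625 / 32.75 = 3481/524 ≈ 6.643130
(37 - 32.75)^2 / 32.75 = 18.0625 / 32.75 = 289/524 ≈ 0.551527
(20 - 32.75)^2 / 32.75 = 162.5625 / 32.75 = 2601/524 ≈ 4.963740
chi2 = 3755/131 ≈ 28.664122

28.6641


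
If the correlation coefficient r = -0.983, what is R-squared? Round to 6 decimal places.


R^2 = r^2 = (-0.983)^2 = 0.966289

0.966289


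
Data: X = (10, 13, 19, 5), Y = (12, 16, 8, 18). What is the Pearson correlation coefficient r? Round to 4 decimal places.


r = sum((xi-xbar)(yi-ybar)) / sqrt(sum((xi-xbar)^2) * sum((yi-ybar)^2))
n = 4, xbar = 47/4 = 11.75, ybar = 54/4 = 13.5
Sxy = sum((xi-xbar)(yi-ybar)) = -64.5
Sxx = sum((xi-xbar)^2) = 102.75
Syy = sum((yi-ybar)^2) = 59
sqrt(Sxx*Syy) ≈ 77.860452
r = Sxy / sqrt(Sxx*Syy) = -64.5 / 77.860452 ≈ -0.828405

-0.8284


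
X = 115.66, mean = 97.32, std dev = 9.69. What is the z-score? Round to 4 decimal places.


z = (X - mu) / sigma
X - mu = 115.66 - 97.32 = 18.34
z = 18.34 / 9.69 = 1834/969 ≈ 1.892673

1.8927


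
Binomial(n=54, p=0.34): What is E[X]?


E[X] = n*p = 54 * 0.34 = 18.36

18.36


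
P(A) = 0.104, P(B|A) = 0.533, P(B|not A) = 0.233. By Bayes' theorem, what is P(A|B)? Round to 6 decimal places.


P(A|B) = P(B|A)*P(A) / P(B), P(B) = P(B|A)*P(A) + P(B|not A)*P(not A)
P(B|A)*P(A) = 0.533 * 0.104 = 0.055432
P(B|not A)*P(not A) = 0.233 * 0.896 = 0.208768
P(B) = 0.055432 + 0.208768 = 0.2642
P(A|B) = 0.055432 / 0.2642 ≈ 0.20981075

0.209811


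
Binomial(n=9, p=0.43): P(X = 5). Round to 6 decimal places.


P = C(n,k) * p^k * (1-p)^(n-k)
C(9,5) = 126
p^k = 0.43^5 ≈ 0.01470084
(1-p)^(n-k) = 0.57^4 ≈ 0.1055600
P = 126 * 0.01470084 * 0.1055600 ≈ 0.195529

0.195529


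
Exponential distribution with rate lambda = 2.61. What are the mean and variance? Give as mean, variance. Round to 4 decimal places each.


mean = 1/lam, var = 1/lam^2
mean = 1 / 2.61 = 100/261 ≈ 0.383142
lam^2 = 2.61^2 = 6.8121
var = 1 / 6.8121 ≈ 0.146798

0.3831, 0.1468


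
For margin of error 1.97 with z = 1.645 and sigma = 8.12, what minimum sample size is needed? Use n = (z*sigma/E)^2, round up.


z*sigma/E = 1.645 * 8.12 / 1.97 = 66787/9850 ≈ 6.780406
(z*sigma/E)^2 ≈ 45.973907
round up: n = 46

46


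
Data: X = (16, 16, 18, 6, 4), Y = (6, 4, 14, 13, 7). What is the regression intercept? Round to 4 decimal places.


a = ybar - b*xbar, where b = sum((xi-xbar)(yi-ybar)) / sum((xi-xbar)^2)
n = 5, xbar = 60/5 = 12, ybar = 44/5 = 8.8
Sxy = sum((xi-xbar)(yi-ybar)) = -10
Sxx = sum((xi-xbar)^2) = 168
b = Sxy / Sxx = -5/84 ≈ -0.059524
a = 8.8 - (-0.059524) * 12 = 333/35 ≈ 9.514286

9.5143


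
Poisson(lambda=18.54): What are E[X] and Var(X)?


E[X] = Var(X) = lambda = 18.54

18.54, 18.54


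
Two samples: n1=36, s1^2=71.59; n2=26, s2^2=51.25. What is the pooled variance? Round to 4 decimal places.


sp^2 = ((n1-1)*s1^2 + (n2-1)*s2^2)/(n1+n2-2)
(n1-1)*s1^2 = 35 * 71.59 = 2505.65
(n2-1)*s2^2 = 25 * 51.25 = 1281.25
numerator = 2505.65 + 1281.25 = 3786.9
n1+n2-2 = 60
sp^2 = 3786.9 / 60 = 63.115

63.1150


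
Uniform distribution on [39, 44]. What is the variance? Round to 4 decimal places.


Var = (b-a)^2 / 12
(b-a)^2 = (44 - 39)^2 = 25
Var = 25/12 ≈ 2.083333

2.0833


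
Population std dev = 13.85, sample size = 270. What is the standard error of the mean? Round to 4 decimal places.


SE = sigma / sqrt(n)
sqrt(270) ≈ 16.431677
SE = 13.85 / 16.431677 ≈ 0.842884

0.8429


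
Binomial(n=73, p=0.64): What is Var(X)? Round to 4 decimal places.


Var = n*p*(1-p) = 73 * 0.64 * 0.36 = 16.8192

16.8192


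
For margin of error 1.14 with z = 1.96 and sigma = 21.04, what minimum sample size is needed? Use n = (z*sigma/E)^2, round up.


z*sigma/E = 1.96 * 21.04 / 1.14 = 51548/1425 ≈ 36.174035
(z*sigma/E)^2 ≈ 1308.560815
round up: n = 1309

1309


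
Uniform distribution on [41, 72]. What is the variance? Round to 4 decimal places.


Var = (b-a)^2 / 12
(b-a)^2 = (72 - 41)^2 = 961
Var = 961/12 ≈ 80.083333

80.0833


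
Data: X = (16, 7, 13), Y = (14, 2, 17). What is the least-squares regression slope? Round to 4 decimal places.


b = sum((xi-xbar)(yi-ybar)) / sum((xi-xbar)^2)
n = 3, xbar = 36/3 = 12, ybar = 33/3 = 11
Sxy = sum((xi-xbar)(yi-ybar)) = 63
Sxx = sum((xi-xbar)^2) = 42
b = Sxy / Sxx = 1.5

1.5000


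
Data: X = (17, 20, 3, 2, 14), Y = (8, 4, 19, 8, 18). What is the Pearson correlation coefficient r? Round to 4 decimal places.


r = sum((xi-xbar)(yi-ybar)) / sqrt(sum((xi-xbar)^2) * sum((yi-ybar)^2))
n = 5, xbar = 56/5 = 11.2, ybar = 57/5 = 11.4
Sxy = sum((xi-xbar)(yi-ybar)) = -97.4
Sxx = sum((xi-xbar)^2) = 270.8
Syy = sum((yi-ybar)^2) = 179.2
sqrt(Sxx*Syy) ≈ 220.289264
r = Sxy / sqrt(Sxx*Syy) = -97.4 / 220.289264 ≈ -0.442146

-0.4421


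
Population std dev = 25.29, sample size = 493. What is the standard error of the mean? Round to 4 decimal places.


SE = sigma / sqrt(n)
sqrt(493) ≈ 22.203603
SE = 25.29 / 22.203603 ≈ 1.139004

1.1390


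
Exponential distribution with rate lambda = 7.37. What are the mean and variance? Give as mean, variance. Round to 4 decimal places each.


mean = 1/lam, var = 1/lam^2
mean = 1 / 7.37 = 100/737 ≈ 0.135685
lam^2 = 7.37^2 = 54.3169
var = 1 / 54.3169 ≈ 0.018410

0.1357, 0.0184


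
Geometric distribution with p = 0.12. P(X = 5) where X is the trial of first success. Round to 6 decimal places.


P = (1-p)^(k-1) * p
(1-p)^(k-1) = 0.88^4 ≈ 0.5996954
P = 0.5996954 * 0.12 ≈ 0.07196344

0.071963


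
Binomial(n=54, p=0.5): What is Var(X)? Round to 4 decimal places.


Var = n*p*(1-p) = 54 * 0.5 * 0.5 = 13.5

13.5000


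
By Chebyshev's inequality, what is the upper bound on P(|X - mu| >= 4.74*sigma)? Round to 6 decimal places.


P <= 1/k^2
k^2 = 4.74^2 = 22.4676
1/k^2 = 1 / 22.4676 ≈ 0.04450854

0.044509


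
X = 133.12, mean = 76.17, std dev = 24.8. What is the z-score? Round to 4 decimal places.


z = (X - mu) / sigma
X - mu = 133.12 - 76.17 = 56.95
z = 56.95 / 24.8 = 1139/496 ≈ 2.296371

2.2964


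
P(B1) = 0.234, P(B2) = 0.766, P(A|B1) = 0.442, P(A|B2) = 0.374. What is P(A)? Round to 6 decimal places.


P(A) = P(A|B1)*P(B1) + P(A|B2)*P(B2)
P(A|B1)*P(B1) = 0.442 * 0.234 = 0.103428
P(A|B2)*P(B2) = 0.374 * 0.766 = 0.286484
P(A) = 0.103428 + 0.286484 = 0.389912

0.389912


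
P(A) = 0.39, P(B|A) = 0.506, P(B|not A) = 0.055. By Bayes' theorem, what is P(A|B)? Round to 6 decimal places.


P(A|B) = P(B|A)*P(A) / P(B), P(B) = P(B|A)*P(A) + P(B|not A)*P(not A)
P(B|A)*P(A) = 0.506 * 0.39 = 0.19734
P(B|not A)*P(not A) = 0.055 * 0.61 = 0.03355
P(B) = 0.19734 + 0.03355 = 0.23089
P(A|B) = 0.19734 / 0.23089 = 1794/2099 ≈ 0.85469271

0.854693


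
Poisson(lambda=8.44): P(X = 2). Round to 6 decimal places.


P = e^(-lam) * lam^k / k!
e^(-8.44) ≈ 0.0002160502
lam^k = 8.44^2 = 71.2336
k! = 2! = 2
P = 0.0002160502 * 71.2336 / 2 ≈ 0.007695

0.007695


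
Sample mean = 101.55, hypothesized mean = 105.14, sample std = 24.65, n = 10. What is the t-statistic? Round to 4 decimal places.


t = (xbar - mu0) / (s/sqrt(n))
xbar - mu0 = 101.55 - 105.14 = -3.59
sqrt(10) ≈ 3.16227766
s/sqrt(n) = 24.65 / 3.16227766 ≈ 7.79501443
t = -3.59 / 7.79501443 ≈ -0.460551

-0.4606


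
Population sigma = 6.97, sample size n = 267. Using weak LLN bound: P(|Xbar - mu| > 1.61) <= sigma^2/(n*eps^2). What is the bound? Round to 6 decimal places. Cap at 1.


bound = min(1, sigma^2/(n*eps^2))
sigma^2 = 6.97^2 = 48.5809
n*eps^2 = 267 * 1.61^2 = 267 * 2.5921 = 692.0907
sigma^2/(n*eps^2) = 48.5809 / 692.0907 ≈ 0.07019441

0.070194


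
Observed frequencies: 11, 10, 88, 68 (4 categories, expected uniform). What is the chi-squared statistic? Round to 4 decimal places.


chi2 = sum((O-E)^2/E), E = total/4
total = 177, E = 177/4 = 44.25
(11 - 44.25)^2 / 44.25 = 1105.5625 / 44.25 = 17689/708 ≈ 24.984463
(10 - 44.25)^2 / 44.25 = 1173.0625 / 44.25 = 18769/708 ≈ 26.509887
(88 - 44.25)^2 / 44.25 = 1914.0625 / 44.25 = 30625/708 ≈ 43.255650
(68 - 44.25)^2 / 44.25 = 564.0625 / 44.25 = 9025/708 ≈ 12.747175
chi2 = 19027/177 ≈ 107.497175

107.4972


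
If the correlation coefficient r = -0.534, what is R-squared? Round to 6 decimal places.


R^2 = r^2 = (-0.534)^2 = 0.285156

0.285156


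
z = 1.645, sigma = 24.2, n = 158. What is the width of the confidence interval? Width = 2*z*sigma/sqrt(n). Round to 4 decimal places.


width = 2*z*sigma/sqrt(n)
2*z*sigma = 2 * 1.645 * 24.2 = 79.618
sqrt(158) ≈ 12.569805
width = 79.618 / 12.569805 ≈ 6.334068

6.3341


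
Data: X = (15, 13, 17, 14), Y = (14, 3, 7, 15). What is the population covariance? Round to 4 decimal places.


Cov = (1/n)*sum((xi-xbar)(yi-ybar))
n = 4, xbar = 59/4 = 14.75, ybar = 39/4 = 9.75
sum((xi-xbar)(yi-ybar)) = 2.75
Cov = 2.75 / 4 = 0.6875

0.6875


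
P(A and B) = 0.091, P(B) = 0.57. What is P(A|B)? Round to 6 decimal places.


P(A|B) = P(A and B) / P(B) = 0.091 / 0.57 = 91/570 ≈ 0.15964912

0.159649


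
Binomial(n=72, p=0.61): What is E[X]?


E[X] = n*p = 72 * 0.61 = 43.92

43.92


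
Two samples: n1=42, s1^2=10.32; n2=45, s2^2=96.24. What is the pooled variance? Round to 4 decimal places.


sp^2 = ((n1-1)*s1^2 + (n2-1)*s2^2)/(n1+n2-2)
(n1-1)*s1^2 = 41 * 10.32 = 423.12
(n2-1)*s2^2 = 44 * 96.24 = 4234.56
numerator = 423.12 + 4234.56 = 4657.68
n1+n2-2 = 85
sp^2 = 4657.68 / 85 = 116442/2125 ≈ 54.796235

54.7962


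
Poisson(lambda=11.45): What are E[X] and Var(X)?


E[X] = Var(X) = lambda = 11.45

11.45, 11.45


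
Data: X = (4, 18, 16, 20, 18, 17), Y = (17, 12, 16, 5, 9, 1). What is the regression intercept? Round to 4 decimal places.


a = ybar - b*xbar, where b = sum((xi-xbar)(yi-ybar)) / sum((xi-xbar)^2)
n = 6, xbar = 93/6 = 15.5, ybar = 60/6 = 10
Sxy = sum((xi-xbar)(yi-ybar)) = -111
Sxx = sum((xi-xbar)^2) = 167.5
b = Sxy / Sxx = -222/335 ≈ -0.662687
a = 10 - (-0.662687) * 15.5 = 6791/335 ≈ 20.271642

20.2716


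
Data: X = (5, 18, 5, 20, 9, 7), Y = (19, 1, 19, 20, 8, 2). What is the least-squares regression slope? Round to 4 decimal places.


b = sum((xi-xbar)(yi-ybar)) / sum((xi-xbar)^2)
n = 6, xbar = 64/6 = 32/3 ≈ 10.666667, ybar = 69/6 = 11.5
Sxy = sum((xi-xbar)(yi-ybar)) = -42
Sxx = sum((xi-xbar)^2) = 664/3 ≈ 221.333333
b = Sxy / Sxx = -63/332 ≈ -0.189759

-0.1898


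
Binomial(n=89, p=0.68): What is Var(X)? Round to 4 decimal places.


Var = n*p*(1-p) = 89 * 0.68 * 0.32 = 19.3664

19.3664


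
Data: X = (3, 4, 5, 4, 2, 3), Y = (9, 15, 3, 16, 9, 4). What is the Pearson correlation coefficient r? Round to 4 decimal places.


r = sum((xi-xbar)(yi-ybar)) / sqrt(sum((xi-xbar)^2) * sum((yi-ybar)^2))
n = 6, xbar = 21/6 = 3.5, ybar = 56/6 = 28/3 ≈ 9.333333
Sxy = sum((xi-xbar)(yi-ybar)) = 0
Sxx = sum((xi-xbar)^2) = 5.5
Syy = sum((yi-ybar)^2) = 436/3 ≈ 145.333333
sqrt(Sxx*Syy) ≈ 28.272484
r = Sxy / sqrt(Sxx*Syy) = 0 / 28.272484 ≈ 0.000000

0.0000


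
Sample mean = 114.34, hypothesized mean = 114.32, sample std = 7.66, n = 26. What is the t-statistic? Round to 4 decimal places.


t = (xbar - mu0) / (s/sqrt(n))
xbar - mu0 = 114.34 - 114.32 = 0.02
sqrt(26) ≈ 5.09901951
s/sqrt(n) = 7.66 / 5.09901951 ≈ 1.50224960
t = 0.02 / 1.50224960 ≈ 0.013313

0.0133


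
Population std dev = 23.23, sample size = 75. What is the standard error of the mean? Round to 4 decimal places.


SE = sigma / sqrt(n)
sqrt(75) ≈ 8.660254
SE = 23.23 / 8.660254 ≈ 2.682369

2.6824


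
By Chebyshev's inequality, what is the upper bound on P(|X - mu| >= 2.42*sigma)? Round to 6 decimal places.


P <= 1/k^2
k^2 = 2.42^2 = 5.8564
1/k^2 = 1 / 5.8564 ≈ 0.17075336

0.170753


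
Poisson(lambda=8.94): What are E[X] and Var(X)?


E[X] = Var(X) = lambda = 8.94

8.94, 8.94


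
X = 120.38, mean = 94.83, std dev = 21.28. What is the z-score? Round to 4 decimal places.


z = (X - mu) / sigma
X - mu = 120.38 - 94.83 = 25.55
z = 25.55 / 21.28 = 365/304 ≈ 1.200658

1.2007


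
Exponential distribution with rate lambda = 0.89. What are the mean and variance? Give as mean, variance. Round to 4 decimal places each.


mean = 1/lam, var = 1/lam^2
mean = 1 / 0.89 = 100/89 ≈ 1.123596
lam^2 = 0.89^2 = 0.7921
var = 1 / 0.7921 = 10000/7921 ≈ 1.262467

1.1236, 1.2625


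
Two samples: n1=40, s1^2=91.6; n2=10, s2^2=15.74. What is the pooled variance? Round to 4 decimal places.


sp^2 = ((n1-1)*s1^2 + (n2-1)*s2^2)/(n1+n2-2)
(n1-1)*s1^2 = 39 * 91.6 = 3572.4
(n2-1)*s2^2 = 9 * 15.74 = 141.66
numerator = 3572.4 + 141.66 = 3714.06
n1+n2-2 = 48
sp^2 = 3714.06 / 48 = 77.37625

77.3763


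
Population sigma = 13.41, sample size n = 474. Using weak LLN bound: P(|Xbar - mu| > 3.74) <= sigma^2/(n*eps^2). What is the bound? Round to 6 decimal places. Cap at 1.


bound = min(1, sigma^2/(n*eps^2))
sigma^2 = 13.41^2 = 179.8281
n*eps^2 = 474 * 3.74^2 = 474 * 13.9876 = 6630.1224
sigma^2/(n*eps^2) = 179.8281 / 6630.1224 ≈ 0.02712289

0.027123


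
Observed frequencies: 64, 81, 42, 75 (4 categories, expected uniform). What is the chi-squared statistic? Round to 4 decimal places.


chi2 = sum((O-E)^2/E), E = total/4
total = 262, E = 262/4 = 65.5
(64 - 65.5)^2 / 65.5 = 2.25 / 65.5 = 9/262 ≈ 0.034351
(81 - 65.5)^2 / 65.5 = 240.25 / 65.5 = 961/262 ≈ 3.667939
(42 - 65.5)^2 / 65.5 = 552.25 / 65.5 = 2209/262 ≈ 8.431298
(75 - 65.5)^2 / 65.5 = 90.25 / 65.5 = 361/262 ≈ 1.377863
chi2 = 1770/131 ≈ 13.511450

13.5115


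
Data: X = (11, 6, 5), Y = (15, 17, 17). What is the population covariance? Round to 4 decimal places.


Cov = (1/n)*sum((xi-xbar)(yi-ybar))
n = 3, xbar = 22/3 ≈ 7.333333, ybar = 49/3 ≈ 16.333333
sum((xi-xbar)(yi-ybar)) = -22/3 ≈ -7.333333
Cov = -7.333333 / 3 = -22/9 ≈ -2.444444

-2.4444


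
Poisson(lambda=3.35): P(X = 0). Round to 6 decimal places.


P = e^(-lam) * lam^k / k!
e^(-3.35) ≈ 0.03508435
lam^k = 3.35^0 = 1
k! = 0! = 1
P = 0.03508435 * 1 / 1 ≈ 0.035084

0.035084


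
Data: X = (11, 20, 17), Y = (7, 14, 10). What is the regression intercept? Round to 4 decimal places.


a = ybar - b*xbar, where b = sum((xi-xbar)(yi-ybar)) / sum((xi-xbar)^2)
n = 3, xbar = 48/3 = 16, ybar = 31/3 ≈ 10.333333
Sxy = sum((xi-xbar)(yi-ybar)) = 31
Sxx = sum((xi-xbar)^2) = 42
b = Sxy / Sxx = 31/42 ≈ 0.738095
a = 10.333333 - 0.738095 * 16 = -31/21 ≈ -1.476190

-1.4762


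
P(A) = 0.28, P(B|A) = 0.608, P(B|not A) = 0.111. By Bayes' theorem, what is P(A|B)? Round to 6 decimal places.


P(A|B) = P(B|A)*P(A) / P(B), P(B) = P(B|A)*P(A) + P(B|not A)*P(not A)
P(B|A)*P(A) = 0.608 * 0.28 = 0.17024
P(B|not A)*P(not A) = 0.111 * 0.72 = 0.07992
P(B) = 0.17024 + 0.07992 = 0.25016
P(A|B) = 0.17024 / 0.25016 = 2128/3127 ≈ 0.68052446

0.680524


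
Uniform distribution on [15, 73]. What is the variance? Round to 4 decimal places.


Var = (b-a)^2 / 12
(b-a)^2 = (73 - 15)^2 = 3364
Var = 3364/12 ≈ 280.333333

280.3333


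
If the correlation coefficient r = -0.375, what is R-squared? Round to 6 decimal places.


R^2 = r^2 = (-0.375)^2 = 0.140625

0.140625


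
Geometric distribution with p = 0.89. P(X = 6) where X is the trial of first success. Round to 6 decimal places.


P = (1-p)^(k-1) * p
(1-p)^(k-1) = 0.11^5 = 0.0000161051
P = 0.0000161051 * 0.89 ≈ 0.00001433354

0.000014


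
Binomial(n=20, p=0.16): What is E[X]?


E[X] = n*p = 20 * 0.16 = 3.2

3.2


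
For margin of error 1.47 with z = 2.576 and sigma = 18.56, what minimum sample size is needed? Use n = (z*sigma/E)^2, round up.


z*sigma/E = 2.576 * 18.56 / 1.47 = 85376/2625 ≈ 32.524190
(z*sigma/E)^2 ≈ 1057.822966
round up: n = 1058

1058


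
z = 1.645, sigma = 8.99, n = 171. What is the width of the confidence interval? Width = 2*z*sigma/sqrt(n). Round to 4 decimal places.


width = 2*z*sigma/sqrt(n)
2*z*sigma = 2 * 1.645 * 8.99 = 29.5771
sqrt(171) ≈ 13.076697
width = 29.5771 / 13.076697 ≈ 2.261817

2.2618


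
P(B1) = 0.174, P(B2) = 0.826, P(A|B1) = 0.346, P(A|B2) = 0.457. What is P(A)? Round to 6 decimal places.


P(A) = P(A|B1)*P(B1) + P(A|B2)*P(B2)
P(A|B1)*P(B1) = 0.346 * 0.174 = 0.060204
P(A|B2)*P(B2) = 0.457 * 0.826 = 0.377482
P(A) = 0.060204 + 0.377482 = 0.437686

0.437686


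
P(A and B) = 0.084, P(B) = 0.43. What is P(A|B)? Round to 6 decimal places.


P(A|B) = P(A and B) / P(B) = 0.084 / 0.43 = 42/215 ≈ 0.19534884

0.195349


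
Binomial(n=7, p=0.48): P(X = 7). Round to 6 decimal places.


P = C(n,k) * p^k * (1-p)^(n-k)
C(7,7) = 1
p^k = 0.48^7 ≈ 0.005870683
(1-p)^(n-k) = 0.52^0 = 1
P = 1 * 0.005870683 * 1 ≈ 0.005871

0.005871


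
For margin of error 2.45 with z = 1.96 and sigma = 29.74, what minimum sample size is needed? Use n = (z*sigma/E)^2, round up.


z*sigma/E = 1.96 * 29.74 / 2.45 = 23.792
(z*sigma/E)^2 = 566.059264
round up: n = 567

567


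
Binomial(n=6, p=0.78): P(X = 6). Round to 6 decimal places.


P = C(n,k) * p^k * (1-p)^(n-k)
C(6,6) = 1
p^k = 0.78^6 ≈ 0.2251996
(1-p)^(n-k) = 0.22^0 = 1
P = 1 * 0.2251996 * 1 ≈ 0.225200

0.225200


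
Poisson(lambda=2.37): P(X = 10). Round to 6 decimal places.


P = e^(-lam) * lam^k / k!
e^(-2.37) ≈ 0.09348073
lam^k = 2.37^10 ≈ 5590.922344
k! = 10! = 3628800
P = 0.09348073 * 5590.922344 / 3628800 ≈ 0.000144

0.000144


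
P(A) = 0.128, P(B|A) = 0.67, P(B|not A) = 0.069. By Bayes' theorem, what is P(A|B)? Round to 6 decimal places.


P(A|B) = P(B|A)*P(A) / P(B), P(B) = P(B|A)*P(A) + P(B|not A)*P(not A)
P(B|A)*P(A) = 0.67 * 0.128 = 0.08576
P(B|not A)*P(not A) = 0.069 * 0.872 = 0.060168
P(B) = 0.08576 + 0.060168 = 0.145928
P(A|B) = 0.08576 / 0.145928 ≈ 0.58768708

0.587687


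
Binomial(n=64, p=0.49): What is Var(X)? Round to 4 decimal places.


Var = n*p*(1-p) = 64 * 0.49 * 0.51 = 15.9936

15.9936


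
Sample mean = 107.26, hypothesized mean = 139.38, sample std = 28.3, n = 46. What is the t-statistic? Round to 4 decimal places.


t = (xbar - mu0) / (s/sqrt(n))
xbar - mu0 = 107.26 - 139.38 = -32.12
sqrt(46) ≈ 6.78232998
s/sqrt(n) = 28.3 / 6.78232998 ≈ 4.17260736
t = -32.12 / 4.17260736 ≈ -7.697825

-7.6978


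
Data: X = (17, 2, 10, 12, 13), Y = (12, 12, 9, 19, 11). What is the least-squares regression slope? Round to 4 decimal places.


b = sum((xi-xbar)(yi-ybar)) / sum((xi-xbar)^2)
n = 5, xbar = 54/5 = 10.8, ybar = 63/5 = 12.6
Sxy = sum((xi-xbar)(yi-ybar)) = 8.6
Sxx = sum((xi-xbar)^2) = 122.8
b = Sxy / Sxx = 43/614 ≈ 0.070033

0.0700


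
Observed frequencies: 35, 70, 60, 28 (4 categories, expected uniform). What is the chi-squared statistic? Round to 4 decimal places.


chi2 = sum((O-E)^2/E), E = total/4
total = 193, E = 193/4 = 48.25
(35 - 48.25)^2 / 48.25 = 175.5625 / 48.25 = 2809/772 ≈ 3.638601
(70 - 48.25)^2 / 48.25 = 473.0625 / 48.25 = 7569/772 ≈ 9.804404
(60 - 48.25)^2 / 48.25 = 138.0625 / 48.25 = 2209/772 ≈ 2.861399
(28 - 48.25)^2 / 48.25 = 410.0625 / 48.25 = 6561/772 ≈ 8.498705
chi2 = 4787/193 ≈ 24.803109

24.8031


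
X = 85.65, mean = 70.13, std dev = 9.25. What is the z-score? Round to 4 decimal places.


z = (X - mu) / sigma
X - mu = 85.65 - 70.13 = 15.52
z = 15.52 / 9.25 = 1552/925 ≈ 1.677838

1.6778


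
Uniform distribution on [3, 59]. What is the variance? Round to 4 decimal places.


Var = (b-a)^2 / 12
(b-a)^2 = (59 - 3)^2 = 3136
Var = 3136/12 ≈ 261.333333

261.3333


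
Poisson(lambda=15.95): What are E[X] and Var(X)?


E[X] = Var(X) = lambda = 15.95

15.95, 15.95


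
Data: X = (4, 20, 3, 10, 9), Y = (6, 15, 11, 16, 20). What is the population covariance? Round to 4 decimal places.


Cov = (1/n)*sum((xi-xbar)(yi-ybar))
n = 5, xbar = 46/5 = 9.2, ybar = 68/5 = 13.6
sum((xi-xbar)(yi-ybar)) = 71.4
Cov = 71.4 / 5 = 14.28

14.2800


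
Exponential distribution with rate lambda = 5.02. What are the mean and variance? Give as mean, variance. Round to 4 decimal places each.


mean = 1/lam, var = 1/lam^2
mean = 1 / 5.02 = 50/251 ≈ 0.199203
lam^2 = 5.02^2 = 25.2004
var = 1 / 25.2004 ≈ 0.039682

0.1992, 0.0397


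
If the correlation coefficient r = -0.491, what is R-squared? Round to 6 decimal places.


R^2 = r^2 = (-0.491)^2 = 0.241081

0.241081


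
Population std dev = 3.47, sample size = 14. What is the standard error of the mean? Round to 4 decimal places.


SE = sigma / sqrt(n)
sqrt(14) ≈ 3.741657
SE = 3.47 / 3.741657 ≈ 0.927397

0.9274


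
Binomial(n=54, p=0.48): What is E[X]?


E[X] = n*p = 54 * 0.48 = 25.92

25.92


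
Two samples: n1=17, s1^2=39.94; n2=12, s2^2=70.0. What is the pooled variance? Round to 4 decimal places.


sp^2 = ((n1-1)*s1^2 + (n2-1)*s2^2)/(n1+n2-2)
(n1-1)*s1^2 = 16 * 39.94 = 639.04
(n2-1)*s2^2 = 11 * 70.0 = 770
numerator = 639.04 + 770 = 1409.04
n1+n2-2 = 27
sp^2 = 1409.04 / 27 = 3914/75 ≈ 52.186667

52.1867


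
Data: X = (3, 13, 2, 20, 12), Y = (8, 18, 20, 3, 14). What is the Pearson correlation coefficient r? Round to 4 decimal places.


r = sum((xi-xbar)(yi-ybar)) / sqrt(sum((xi-xbar)^2) * sum((yi-ybar)^2))
n = 5, xbar = 50/5 = 10, ybar = 63/5 = 12.6
Sxy = sum((xi-xbar)(yi-ybar)) = -104
Sxx = sum((xi-xbar)^2) = 226
Syy = sum((yi-ybar)^2) = 199.2
sqrt(Sxx*Syy) ≈ 212.177284
r = Sxy / sqrt(Sxx*Syy) = -104 / 212.177284 ≈ -0.490156

-0.4902
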